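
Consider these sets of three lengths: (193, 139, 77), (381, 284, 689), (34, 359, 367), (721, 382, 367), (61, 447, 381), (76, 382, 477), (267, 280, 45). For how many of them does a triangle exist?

(77,139,193): 77+139 > 193 → valid
(284,381,689): 284+381 ≤ 689 → not valid
(34,359,367): 34+359 > 367 → valid
(367,382,721): 367+382 > 721 → valid
(61,381,447): 61+381 ≤ 447 → not valid
(76,382,477): 76+382 ≤ 477 → not valid
(45,267,280): 45+267 > 280 → valid
4 of the 7 triples form a triangle.

4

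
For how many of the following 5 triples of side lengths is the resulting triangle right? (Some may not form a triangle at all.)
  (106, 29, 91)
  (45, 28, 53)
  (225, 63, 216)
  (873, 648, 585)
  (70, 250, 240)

4

(106,29,91): 29²+91² = 9122 < 11236 = 106² → obtuse
(45,28,53): 28²+45² = 2809 = 53² → right
(225,63,216): 63²+216² = 50625 = 225² → right
(873,648,585): 585²+648² = 762129 = 873² → right
(70,250,240): 70²+240² = 62500 = 250² → right
4 of the 5 are right.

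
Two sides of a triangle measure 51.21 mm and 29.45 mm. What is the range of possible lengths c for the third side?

By the triangle inequality, c must be less than 51.21 + 29.45 = 80.66 and greater than |51.21 − 29.45| = 21.76.

21.76 < c < 80.66 (mm)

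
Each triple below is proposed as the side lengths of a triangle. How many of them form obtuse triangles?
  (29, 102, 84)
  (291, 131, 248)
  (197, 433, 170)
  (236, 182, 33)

2

(29,102,84): 29²+84² = 7897 < 10404 = 102² → obtuse
(291,131,248): 131²+248² = 78665 < 84681 = 291² → obtuse
(197,433,170): 170+197 ≤ 433, not a triangle
(236,182,33): 33+182 ≤ 236, not a triangle
2 of the 4 are obtuse.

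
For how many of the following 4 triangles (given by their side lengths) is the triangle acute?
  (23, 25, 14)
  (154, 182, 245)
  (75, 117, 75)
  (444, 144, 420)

1

(23,25,14): 14²+23² = 725 > 625 = 25² → acute
(154,182,245): 154²+182² = 56840 < 60025 = 245² → obtuse
(75,117,75): 75²+75² = 11250 < 13689 = 117² → obtuse
(444,144,420): 144²+420² = 197136 = 444² → right
1 of the 4 is acute.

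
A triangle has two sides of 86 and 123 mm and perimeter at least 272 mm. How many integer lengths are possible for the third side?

Triangle inequality: 37 < x < 209. Perimeter ≥ 272 gives x ≥ 272 − 86 − 123 = 63.
So 63 ≤ x < 209; integers 63 through 208: 146 values.

146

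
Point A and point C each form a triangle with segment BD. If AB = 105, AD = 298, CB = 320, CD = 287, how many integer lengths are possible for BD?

From triangle ABD: 193 < BD < 403.
From triangle CBD: 33 < BD < 607.
Intersection: 193 < BD < 403, so integers 194 through 402: 209 values.

209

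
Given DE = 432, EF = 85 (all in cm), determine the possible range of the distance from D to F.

347 ≤ DF ≤ 517 cm

By the triangle inequality, |432 − 85| ≤ DF ≤ 432 + 85.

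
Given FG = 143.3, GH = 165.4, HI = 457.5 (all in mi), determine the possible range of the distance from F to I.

The maximum is all hops collinear in one direction: 143.3 + 165.4 + 457.5 = 766.2.
The longest hop is 457.5; the others sum to 308.7. Folding the others back against it leaves at least 457.5 − 308.7 = 148.8.

148.8 ≤ FI ≤ 766.2 mi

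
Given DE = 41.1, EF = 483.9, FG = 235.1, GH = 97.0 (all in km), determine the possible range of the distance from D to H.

110.7 ≤ DH ≤ 857.1 km

The maximum is all hops collinear in one direction: 41.1 + 483.9 + 235.1 + 97.0 = 857.1.
The longest hop is 483.9; the others sum to 373.2. Folding the others back against it leaves at least 483.9 − 373.2 = 110.7.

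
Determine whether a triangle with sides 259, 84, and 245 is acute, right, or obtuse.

Compare the square of the longest side to the sum of squares of the other two: 84² + 245² = 67081 = 259².

right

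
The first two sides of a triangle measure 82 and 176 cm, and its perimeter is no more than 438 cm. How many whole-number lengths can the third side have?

86

Triangle inequality: 94 < x < 258. Perimeter ≤ 438 gives x ≤ 438 − 82 − 176 = 180.
So 94 < x ≤ 180; integers 95 through 180: 86 values.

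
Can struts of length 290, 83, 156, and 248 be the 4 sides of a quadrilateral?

A quadrilateral exists iff every side is shorter than the sum of the others — equivalently, the longest side is less than the sum of the rest.
Longest side 290 < 487 (sum of the remaining 3), so yes.

Yes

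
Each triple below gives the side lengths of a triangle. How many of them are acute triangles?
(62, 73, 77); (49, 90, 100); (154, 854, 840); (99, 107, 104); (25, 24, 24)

(62,73,77): 62²+73² = 9173 > 5929 = 77² → acute
(49,90,100): 49²+90² = 10501 > 10000 = 100² → acute
(154,854,840): 154²+840² = 729316 = 854² → right
(99,107,104): 99²+104² = 20617 > 11449 = 107² → acute
(25,24,24): 24²+24² = 1152 > 625 = 25² → acute
4 of the 5 are acute.

4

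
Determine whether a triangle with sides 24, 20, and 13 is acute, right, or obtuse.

Compare the square of the longest side to the sum of squares of the other two: 13² + 20² = 569 < 576 = 24².

obtuse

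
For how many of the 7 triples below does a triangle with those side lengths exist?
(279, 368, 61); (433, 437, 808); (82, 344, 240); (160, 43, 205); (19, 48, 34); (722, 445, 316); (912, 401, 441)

(61,279,368): 61+279 ≤ 368 → not valid
(433,437,808): 433+437 > 808 → valid
(82,240,344): 82+240 ≤ 344 → not valid
(43,160,205): 43+160 ≤ 205 → not valid
(19,34,48): 19+34 > 48 → valid
(316,445,722): 316+445 > 722 → valid
(401,441,912): 401+441 ≤ 912 → not valid
3 of the 7 triples form a triangle.

3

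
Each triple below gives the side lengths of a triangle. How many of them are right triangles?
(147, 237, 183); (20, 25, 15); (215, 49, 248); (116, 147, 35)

(147,237,183): 147²+183² = 55098 < 56169 = 237² → obtuse
(20,25,15): 15²+20² = 625 = 25² → right
(215,49,248): 49²+215² = 48626 < 61504 = 248² → obtuse
(116,147,35): 35²+116² = 14681 < 21609 = 147² → obtuse
1 of the 4 is right.

1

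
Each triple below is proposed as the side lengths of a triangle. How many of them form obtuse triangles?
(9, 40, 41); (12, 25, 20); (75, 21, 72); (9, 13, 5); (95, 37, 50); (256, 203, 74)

3

(9,40,41): 9²+40² = 1681 = 41² → right
(12,25,20): 12²+20² = 544 < 625 = 25² → obtuse
(75,21,72): 21²+72² = 5625 = 75² → right
(9,13,5): 5²+9² = 106 < 169 = 13² → obtuse
(95,37,50): 37+50 ≤ 95, not a triangle
(256,203,74): 74²+203² = 46685 < 65536 = 256² → obtuse
3 of the 6 are obtuse.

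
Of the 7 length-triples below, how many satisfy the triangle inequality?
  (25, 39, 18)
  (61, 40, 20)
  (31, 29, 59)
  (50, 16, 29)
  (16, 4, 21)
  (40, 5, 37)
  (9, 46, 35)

3

(18,25,39): 18+25 > 39 → valid
(20,40,61): 20+40 ≤ 61 → not valid
(29,31,59): 29+31 > 59 → valid
(16,29,50): 16+29 ≤ 50 → not valid
(4,16,21): 4+16 ≤ 21 → not valid
(5,37,40): 5+37 > 40 → valid
(9,35,46): 9+35 ≤ 46 → not valid
3 of the 7 triples form a triangle.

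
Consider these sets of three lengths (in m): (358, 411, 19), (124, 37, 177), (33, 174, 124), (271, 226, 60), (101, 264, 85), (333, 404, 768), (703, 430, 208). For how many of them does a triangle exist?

1

(19,358,411): 19+358 ≤ 411 → not valid
(37,124,177): 37+124 ≤ 177 → not valid
(33,124,174): 33+124 ≤ 174 → not valid
(60,226,271): 60+226 > 271 → valid
(85,101,264): 85+101 ≤ 264 → not valid
(333,404,768): 333+404 ≤ 768 → not valid
(208,430,703): 208+430 ≤ 703 → not valid
1 of the 7 triples forms a triangle.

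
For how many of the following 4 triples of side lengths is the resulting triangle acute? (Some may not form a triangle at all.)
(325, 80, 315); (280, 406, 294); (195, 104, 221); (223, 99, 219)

(325,80,315): 80²+315² = 105625 = 325² → right
(280,406,294): 280²+294² = 164836 = 406² → right
(195,104,221): 104²+195² = 48841 = 221² → right
(223,99,219): 99²+219² = 57762 > 49729 = 223² → acute
1 of the 4 is acute.

1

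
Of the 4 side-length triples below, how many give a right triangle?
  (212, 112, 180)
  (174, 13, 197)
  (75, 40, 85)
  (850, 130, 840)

3

(212,112,180): 112²+180² = 44944 = 212² → right
(174,13,197): 13+174 ≤ 197, not a triangle
(75,40,85): 40²+75² = 7225 = 85² → right
(850,130,840): 130²+840² = 722500 = 850² → right
3 of the 4 are right.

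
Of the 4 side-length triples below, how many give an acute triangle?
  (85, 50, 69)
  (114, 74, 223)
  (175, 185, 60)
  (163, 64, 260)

(85,50,69): 50²+69² = 7261 > 7225 = 85² → acute
(114,74,223): 74+114 ≤ 223, not a triangle
(175,185,60): 60²+175² = 34225 = 185² → right
(163,64,260): 64+163 ≤ 260, not a triangle
1 of the 4 is acute.

1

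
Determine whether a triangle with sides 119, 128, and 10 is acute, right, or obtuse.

obtuse

Compare the square of the longest side to the sum of squares of the other two: 10² + 119² = 14261 < 16384 = 128².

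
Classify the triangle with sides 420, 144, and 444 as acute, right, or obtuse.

Compare the square of the longest side to the sum of squares of the other two: 144² + 420² = 197136 = 444².

right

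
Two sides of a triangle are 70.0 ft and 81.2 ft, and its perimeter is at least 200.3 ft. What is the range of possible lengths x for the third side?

49.1 ≤ x < 151.2

Triangle inequality alone gives 11.2 < x < 151.2.
The perimeter condition gives x ≥ 200.3 − 70.0 − 81.2 = 49.1.
Intersecting the two: 49.1 ≤ x < 151.2.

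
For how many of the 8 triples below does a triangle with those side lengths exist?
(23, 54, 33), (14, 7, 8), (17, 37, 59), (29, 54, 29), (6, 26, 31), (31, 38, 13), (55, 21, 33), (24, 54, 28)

(23,33,54): 23+33 > 54 → valid
(7,8,14): 7+8 > 14 → valid
(17,37,59): 17+37 ≤ 59 → not valid
(29,29,54): 29+29 > 54 → valid
(6,26,31): 6+26 > 31 → valid
(13,31,38): 13+31 > 38 → valid
(21,33,55): 21+33 ≤ 55 → not valid
(24,28,54): 24+28 ≤ 54 → not valid
5 of the 8 triples form a triangle.

5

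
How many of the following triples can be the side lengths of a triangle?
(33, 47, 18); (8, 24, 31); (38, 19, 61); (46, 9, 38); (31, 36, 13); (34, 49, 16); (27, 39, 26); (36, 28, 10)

7

(18,33,47): 18+33 > 47 → valid
(8,24,31): 8+24 > 31 → valid
(19,38,61): 19+38 ≤ 61 → not valid
(9,38,46): 9+38 > 46 → valid
(13,31,36): 13+31 > 36 → valid
(16,34,49): 16+34 > 49 → valid
(26,27,39): 26+27 > 39 → valid
(10,28,36): 10+28 > 36 → valid
7 of the 8 triples form a triangle.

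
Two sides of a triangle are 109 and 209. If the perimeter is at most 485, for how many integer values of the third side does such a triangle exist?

67

Triangle inequality: 100 < x < 318. Perimeter ≤ 485 gives x ≤ 485 − 109 − 209 = 167.
So 100 < x ≤ 167; integers 101 through 167: 67 values.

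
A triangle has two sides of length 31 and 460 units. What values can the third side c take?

By the triangle inequality, c must be less than 31 + 460 = 491 and greater than |31 − 460| = 429.

429 < c < 491 (units)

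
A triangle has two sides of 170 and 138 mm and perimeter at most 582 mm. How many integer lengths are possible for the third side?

Triangle inequality: 32 < x < 308. Perimeter ≤ 582 gives x ≤ 582 − 170 − 138 = 274.
So 32 < x ≤ 274; integers 33 through 274: 242 values.

242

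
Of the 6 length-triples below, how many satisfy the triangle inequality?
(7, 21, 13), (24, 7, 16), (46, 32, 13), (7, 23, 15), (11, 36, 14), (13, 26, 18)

(7,13,21): 7+13 ≤ 21 → not valid
(7,16,24): 7+16 ≤ 24 → not valid
(13,32,46): 13+32 ≤ 46 → not valid
(7,15,23): 7+15 ≤ 23 → not valid
(11,14,36): 11+14 ≤ 36 → not valid
(13,18,26): 13+18 > 26 → valid
1 of the 6 triples forms a triangle.

1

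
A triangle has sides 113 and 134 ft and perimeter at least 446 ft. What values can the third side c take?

Triangle inequality alone gives 21 < c < 247.
The perimeter condition gives c ≥ 446 − 113 − 134 = 199.
Intersecting the two: 199 ≤ c < 247.

199 ≤ c < 247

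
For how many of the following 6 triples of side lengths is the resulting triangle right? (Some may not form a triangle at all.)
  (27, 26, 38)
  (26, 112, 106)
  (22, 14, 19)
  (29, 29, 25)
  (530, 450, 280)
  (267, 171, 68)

(27,26,38): 26²+27² = 1405 < 1444 = 38² → obtuse
(26,112,106): 26²+106² = 11912 < 12544 = 112² → obtuse
(22,14,19): 14²+19² = 557 > 484 = 22² → acute
(29,29,25): 25²+29² = 1466 > 841 = 29² → acute
(530,450,280): 280²+450² = 280900 = 530² → right
(267,171,68): 68+171 ≤ 267, not a triangle
1 of the 6 is right.

1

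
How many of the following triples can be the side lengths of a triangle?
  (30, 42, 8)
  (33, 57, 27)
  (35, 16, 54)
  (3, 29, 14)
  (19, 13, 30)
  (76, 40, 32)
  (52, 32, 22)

(8,30,42): 8+30 ≤ 42 → not valid
(27,33,57): 27+33 > 57 → valid
(16,35,54): 16+35 ≤ 54 → not valid
(3,14,29): 3+14 ≤ 29 → not valid
(13,19,30): 13+19 > 30 → valid
(32,40,76): 32+40 ≤ 76 → not valid
(22,32,52): 22+32 > 52 → valid
3 of the 7 triples form a triangle.

3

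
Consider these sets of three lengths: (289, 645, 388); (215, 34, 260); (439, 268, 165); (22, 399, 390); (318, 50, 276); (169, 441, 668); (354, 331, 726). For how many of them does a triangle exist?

3

(289,388,645): 289+388 > 645 → valid
(34,215,260): 34+215 ≤ 260 → not valid
(165,268,439): 165+268 ≤ 439 → not valid
(22,390,399): 22+390 > 399 → valid
(50,276,318): 50+276 > 318 → valid
(169,441,668): 169+441 ≤ 668 → not valid
(331,354,726): 331+354 ≤ 726 → not valid
3 of the 7 triples form a triangle.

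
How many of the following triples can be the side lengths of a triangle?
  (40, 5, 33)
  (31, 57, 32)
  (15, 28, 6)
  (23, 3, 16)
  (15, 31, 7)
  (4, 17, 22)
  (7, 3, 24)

1

(5,33,40): 5+33 ≤ 40 → not valid
(31,32,57): 31+32 > 57 → valid
(6,15,28): 6+15 ≤ 28 → not valid
(3,16,23): 3+16 ≤ 23 → not valid
(7,15,31): 7+15 ≤ 31 → not valid
(4,17,22): 4+17 ≤ 22 → not valid
(3,7,24): 3+7 ≤ 24 → not valid
1 of the 7 triples forms a triangle.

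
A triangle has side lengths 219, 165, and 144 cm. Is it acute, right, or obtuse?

Compare the square of the longest side to the sum of squares of the other two: 144² + 165² = 47961 = 219².

right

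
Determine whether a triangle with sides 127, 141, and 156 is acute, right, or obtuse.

Compare the square of the longest side to the sum of squares of the other two: 127² + 141² = 36010 > 24336 = 156².

acute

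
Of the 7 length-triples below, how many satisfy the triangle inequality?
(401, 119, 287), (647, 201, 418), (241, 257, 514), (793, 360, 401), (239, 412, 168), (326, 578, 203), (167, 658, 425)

(119,287,401): 119+287 > 401 → valid
(201,418,647): 201+418 ≤ 647 → not valid
(241,257,514): 241+257 ≤ 514 → not valid
(360,401,793): 360+401 ≤ 793 → not valid
(168,239,412): 168+239 ≤ 412 → not valid
(203,326,578): 203+326 ≤ 578 → not valid
(167,425,658): 167+425 ≤ 658 → not valid
1 of the 7 triples forms a triangle.

1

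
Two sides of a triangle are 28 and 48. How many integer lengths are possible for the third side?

The third side lies in the open interval (20, 76).
Integers from 21 to 75 inclusive: 75 − 21 + 1 = 55.

55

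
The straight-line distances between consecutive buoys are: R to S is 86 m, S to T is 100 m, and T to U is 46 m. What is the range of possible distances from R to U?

0 ≤ RU ≤ 232 m

The maximum is all hops collinear in one direction: 86 + 100 + 46 = 232.
The longest hop is 100; the others sum to 132. Since 100 ≤ 132, the path can fold back on itself completely, so the minimum distance is 0.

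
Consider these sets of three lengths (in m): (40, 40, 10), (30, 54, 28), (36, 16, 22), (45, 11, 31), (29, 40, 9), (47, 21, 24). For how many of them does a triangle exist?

3

(10,40,40): 10+40 > 40 → valid
(28,30,54): 28+30 > 54 → valid
(16,22,36): 16+22 > 36 → valid
(11,31,45): 11+31 ≤ 45 → not valid
(9,29,40): 9+29 ≤ 40 → not valid
(21,24,47): 21+24 ≤ 47 → not valid
3 of the 6 triples form a triangle.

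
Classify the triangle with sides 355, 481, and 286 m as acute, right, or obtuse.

obtuse

Compare the square of the longest side to the sum of squares of the other two: 286² + 355² = 207821 < 231361 = 481².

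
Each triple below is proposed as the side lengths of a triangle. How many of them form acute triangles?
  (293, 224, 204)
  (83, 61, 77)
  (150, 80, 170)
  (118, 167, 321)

(293,224,204): 204²+224² = 91792 > 85849 = 293² → acute
(83,61,77): 61²+77² = 9650 > 6889 = 83² → acute
(150,80,170): 80²+150² = 28900 = 170² → right
(118,167,321): 118+167 ≤ 321, not a triangle
2 of the 4 are acute.

2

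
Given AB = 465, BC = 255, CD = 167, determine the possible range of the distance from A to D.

43 ≤ AD ≤ 887

The maximum is all hops collinear in one direction: 465 + 255 + 167 = 887.
The longest hop is 465; the others sum to 422. Folding the others back against it leaves at least 465 − 422 = 43.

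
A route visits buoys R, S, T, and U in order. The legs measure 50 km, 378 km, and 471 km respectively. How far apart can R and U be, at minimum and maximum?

43 ≤ RU ≤ 899 km

The maximum is all hops collinear in one direction: 50 + 378 + 471 = 899.
The longest hop is 471; the others sum to 428. Folding the others back against it leaves at least 471 − 428 = 43.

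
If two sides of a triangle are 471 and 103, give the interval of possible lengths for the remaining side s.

368 < s < 574

By the triangle inequality, s must be less than 471 + 103 = 574 and greater than |471 − 103| = 368.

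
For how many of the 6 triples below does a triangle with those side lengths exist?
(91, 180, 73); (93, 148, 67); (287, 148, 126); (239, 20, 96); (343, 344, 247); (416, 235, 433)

3

(73,91,180): 73+91 ≤ 180 → not valid
(67,93,148): 67+93 > 148 → valid
(126,148,287): 126+148 ≤ 287 → not valid
(20,96,239): 20+96 ≤ 239 → not valid
(247,343,344): 247+343 > 344 → valid
(235,416,433): 235+416 > 433 → valid
3 of the 6 triples form a triangle.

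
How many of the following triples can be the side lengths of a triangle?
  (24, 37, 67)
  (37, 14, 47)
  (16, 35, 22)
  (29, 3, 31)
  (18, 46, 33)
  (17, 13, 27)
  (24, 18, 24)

6

(24,37,67): 24+37 ≤ 67 → not valid
(14,37,47): 14+37 > 47 → valid
(16,22,35): 16+22 > 35 → valid
(3,29,31): 3+29 > 31 → valid
(18,33,46): 18+33 > 46 → valid
(13,17,27): 13+17 > 27 → valid
(18,24,24): 18+24 > 24 → valid
6 of the 7 triples form a triangle.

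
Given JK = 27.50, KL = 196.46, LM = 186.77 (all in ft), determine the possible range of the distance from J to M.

The maximum is all hops collinear in one direction: 27.50 + 196.46 + 186.77 = 410.73.
The longest hop is 196.46; the others sum to 214.27. Since 196.46 ≤ 214.27, the path can fold back on itself completely, so the minimum distance is 0.

0 ≤ JM ≤ 410.73 ft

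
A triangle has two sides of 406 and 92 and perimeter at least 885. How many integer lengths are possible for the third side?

111

Triangle inequality: 314 < x < 498. Perimeter ≥ 885 gives x ≥ 885 − 406 − 92 = 387.
So 387 ≤ x < 498; integers 387 through 497: 111 values.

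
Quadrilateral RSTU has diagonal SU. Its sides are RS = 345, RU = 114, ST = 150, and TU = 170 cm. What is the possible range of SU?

From triangle RSU: |345 − 114| < SU < 345 + 114, i.e. 231 < SU < 459.
From triangle TSU: 20 < SU < 320.
Both must hold, so SU lies in the intersection.

231 < SU < 320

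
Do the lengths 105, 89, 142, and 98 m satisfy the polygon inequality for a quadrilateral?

A quadrilateral exists iff every side is shorter than the sum of the others — equivalently, the longest side is less than the sum of the rest.
Longest side 142 < 292 (sum of the remaining 3), so yes.

Yes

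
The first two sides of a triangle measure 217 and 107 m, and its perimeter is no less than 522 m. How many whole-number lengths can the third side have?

126

Triangle inequality: 110 < x < 324. Perimeter ≥ 522 gives x ≥ 522 − 217 − 107 = 198.
So 198 ≤ x < 324; integers 198 through 323: 126 values.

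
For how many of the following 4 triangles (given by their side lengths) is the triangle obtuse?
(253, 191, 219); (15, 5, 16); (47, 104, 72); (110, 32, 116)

3

(253,191,219): 191²+219² = 84442 > 64009 = 253² → acute
(15,5,16): 5²+15² = 250 < 256 = 16² → obtuse
(47,104,72): 47²+72² = 7393 < 10816 = 104² → obtuse
(110,32,116): 32²+110² = 13124 < 13456 = 116² → obtuse
3 of the 4 are obtuse.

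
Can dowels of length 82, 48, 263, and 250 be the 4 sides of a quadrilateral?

Yes

A quadrilateral exists iff every side is shorter than the sum of the others — equivalently, the longest side is less than the sum of the rest.
Longest side 263 < 380 (sum of the remaining 3), so yes.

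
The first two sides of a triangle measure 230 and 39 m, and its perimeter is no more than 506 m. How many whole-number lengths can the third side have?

Triangle inequality: 191 < x < 269. Perimeter ≤ 506 gives x ≤ 506 − 230 − 39 = 237.
So 191 < x ≤ 237; integers 192 through 237: 46 values.

46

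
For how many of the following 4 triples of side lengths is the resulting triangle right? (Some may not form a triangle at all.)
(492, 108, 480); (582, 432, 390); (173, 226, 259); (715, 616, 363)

3

(492,108,480): 108²+480² = 242064 = 492² → right
(582,432,390): 390²+432² = 338724 = 582² → right
(173,226,259): 173²+226² = 81005 > 67081 = 259² → acute
(715,616,363): 363²+616² = 511225 = 715² → right
3 of the 4 are right.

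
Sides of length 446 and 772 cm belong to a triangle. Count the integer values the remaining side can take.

891

The third side lies in the open interval (326, 1218).
Integers from 327 to 1217 inclusive: 1217 − 327 + 1 = 891.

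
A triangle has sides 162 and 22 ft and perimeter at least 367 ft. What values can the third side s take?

183 ≤ s < 184 ft

Triangle inequality alone gives 140 < s < 184.
The perimeter condition gives s ≥ 367 − 162 − 22 = 183.
Intersecting the two: 183 ≤ s < 184.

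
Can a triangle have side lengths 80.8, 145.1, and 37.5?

No

The longest side is 145.1, but the other two sum to only 118.3.
118.3 < 145.1, so the triangle inequality fails.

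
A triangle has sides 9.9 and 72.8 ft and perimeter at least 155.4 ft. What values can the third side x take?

72.7 ≤ x < 82.7

Triangle inequality alone gives 62.9 < x < 82.7.
The perimeter condition gives x ≥ 155.4 − 9.9 − 72.8 = 72.7.
Intersecting the two: 72.7 ≤ x < 82.7.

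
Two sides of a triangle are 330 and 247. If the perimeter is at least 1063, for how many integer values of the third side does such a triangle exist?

91

Triangle inequality: 83 < x < 577. Perimeter ≥ 1063 gives x ≥ 1063 − 330 − 247 = 486.
So 486 ≤ x < 577; integers 486 through 576: 91 values.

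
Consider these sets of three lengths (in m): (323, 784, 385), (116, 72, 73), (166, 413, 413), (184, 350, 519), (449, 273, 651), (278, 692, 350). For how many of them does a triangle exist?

4

(323,385,784): 323+385 ≤ 784 → not valid
(72,73,116): 72+73 > 116 → valid
(166,413,413): 166+413 > 413 → valid
(184,350,519): 184+350 > 519 → valid
(273,449,651): 273+449 > 651 → valid
(278,350,692): 278+350 ≤ 692 → not valid
4 of the 6 triples form a triangle.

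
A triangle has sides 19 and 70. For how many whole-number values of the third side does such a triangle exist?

37

The third side lies in the open interval (51, 89).
Integers from 52 to 88 inclusive: 88 − 52 + 1 = 37.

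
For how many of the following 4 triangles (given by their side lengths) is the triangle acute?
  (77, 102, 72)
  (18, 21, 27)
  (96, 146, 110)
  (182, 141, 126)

(77,102,72): 72²+77² = 11113 > 10404 = 102² → acute
(18,21,27): 18²+21² = 765 > 729 = 27² → acute
(96,146,110): 96²+110² = 21316 = 146² → right
(182,141,126): 126²+141² = 35757 > 33124 = 182² → acute
3 of the 4 are acute.

3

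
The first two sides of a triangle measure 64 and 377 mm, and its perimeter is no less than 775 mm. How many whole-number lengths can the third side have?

107

Triangle inequality: 313 < x < 441. Perimeter ≥ 775 gives x ≥ 775 − 64 − 377 = 334.
So 334 ≤ x < 441; integers 334 through 440: 107 values.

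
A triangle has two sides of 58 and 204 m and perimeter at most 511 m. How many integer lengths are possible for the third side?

Triangle inequality: 146 < x < 262. Perimeter ≤ 511 gives x ≤ 511 − 58 − 204 = 249.
So 146 < x ≤ 249; integers 147 through 249: 103 values.

103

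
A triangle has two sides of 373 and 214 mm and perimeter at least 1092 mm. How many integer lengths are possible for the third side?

82

Triangle inequality: 159 < x < 587. Perimeter ≥ 1092 gives x ≥ 1092 − 373 − 214 = 505.
So 505 ≤ x < 587; integers 505 through 586: 82 values.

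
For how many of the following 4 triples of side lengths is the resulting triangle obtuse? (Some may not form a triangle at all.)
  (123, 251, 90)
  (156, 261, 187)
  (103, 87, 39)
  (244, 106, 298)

(123,251,90): 90+123 ≤ 251, not a triangle
(156,261,187): 156²+187² = 59305 < 68121 = 261² → obtuse
(103,87,39): 39²+87² = 9090 < 10609 = 103² → obtuse
(244,106,298): 106²+244² = 70772 < 88804 = 298² → obtuse
3 of the 4 are obtuse.

3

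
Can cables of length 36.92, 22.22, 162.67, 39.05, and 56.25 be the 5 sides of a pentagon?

No

For a pentagon, each side must be shorter than the sum of the others.
Here the longest side is 162.67, but the remaining 4 sides sum to only 154.44.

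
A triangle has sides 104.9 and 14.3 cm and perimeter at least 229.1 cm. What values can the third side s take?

109.9 ≤ s < 119.2

Triangle inequality alone gives 90.6 < s < 119.2.
The perimeter condition gives s ≥ 229.1 − 104.9 − 14.3 = 109.9.
Intersecting the two: 109.9 ≤ s < 119.2.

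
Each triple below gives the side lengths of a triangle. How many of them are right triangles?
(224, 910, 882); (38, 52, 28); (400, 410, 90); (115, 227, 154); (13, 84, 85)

(224,910,882): 224²+882² = 828100 = 910² → right
(38,52,28): 28²+38² = 2228 < 2704 = 52² → obtuse
(400,410,90): 90²+400² = 168100 = 410² → right
(115,227,154): 115²+154² = 36941 < 51529 = 227² → obtuse
(13,84,85): 13²+84² = 7225 = 85² → right
3 of the 5 are right.

3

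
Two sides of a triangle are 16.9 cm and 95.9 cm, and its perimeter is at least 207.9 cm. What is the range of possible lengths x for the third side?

Triangle inequality alone gives 79.0 < x < 112.8.
The perimeter condition gives x ≥ 207.9 − 16.9 − 95.9 = 95.1.
Intersecting the two: 95.1 ≤ x < 112.8.

95.1 ≤ x < 112.8 cm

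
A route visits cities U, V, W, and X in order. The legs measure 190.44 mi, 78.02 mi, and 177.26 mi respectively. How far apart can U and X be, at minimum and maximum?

The maximum is all hops collinear in one direction: 190.44 + 78.02 + 177.26 = 445.72.
The longest hop is 190.44; the others sum to 255.28. Since 190.44 ≤ 255.28, the path can fold back on itself completely, so the minimum distance is 0.

0 ≤ UX ≤ 445.72 mi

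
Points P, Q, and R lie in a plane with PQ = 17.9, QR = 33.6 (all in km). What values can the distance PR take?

15.7 ≤ PR ≤ 51.5 km

By the triangle inequality, |17.9 − 33.6| ≤ PR ≤ 17.9 + 33.6.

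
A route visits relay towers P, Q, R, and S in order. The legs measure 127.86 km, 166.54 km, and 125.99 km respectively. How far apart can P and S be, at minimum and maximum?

0 ≤ PS ≤ 420.39 km

The maximum is all hops collinear in one direction: 127.86 + 166.54 + 125.99 = 420.39.
The longest hop is 166.54; the others sum to 253.85. Since 166.54 ≤ 253.85, the path can fold back on itself completely, so the minimum distance is 0.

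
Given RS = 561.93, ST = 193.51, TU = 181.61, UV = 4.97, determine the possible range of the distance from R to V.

The maximum is all hops collinear in one direction: 561.93 + 193.51 + 181.61 + 4.97 = 942.02.
The longest hop is 561.93; the others sum to 380.09. Folding the others back against it leaves at least 561.93 − 380.09 = 181.84.

181.84 ≤ RV ≤ 942.02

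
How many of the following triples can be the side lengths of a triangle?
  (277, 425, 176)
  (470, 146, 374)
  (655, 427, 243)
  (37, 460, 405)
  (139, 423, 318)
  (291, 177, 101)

(176,277,425): 176+277 > 425 → valid
(146,374,470): 146+374 > 470 → valid
(243,427,655): 243+427 > 655 → valid
(37,405,460): 37+405 ≤ 460 → not valid
(139,318,423): 139+318 > 423 → valid
(101,177,291): 101+177 ≤ 291 → not valid
4 of the 6 triples form a triangle.

4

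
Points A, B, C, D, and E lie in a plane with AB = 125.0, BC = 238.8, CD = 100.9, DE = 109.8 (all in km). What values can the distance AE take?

0 ≤ AE ≤ 574.5 km

The maximum is all hops collinear in one direction: 125.0 + 238.8 + 100.9 + 109.8 = 574.5.
The longest hop is 238.8; the others sum to 335.7. Since 238.8 ≤ 335.7, the path can fold back on itself completely, so the minimum distance is 0.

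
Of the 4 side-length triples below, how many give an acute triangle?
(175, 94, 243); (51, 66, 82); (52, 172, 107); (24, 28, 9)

(175,94,243): 94²+175² = 39461 < 59049 = 243² → obtuse
(51,66,82): 51²+66² = 6957 > 6724 = 82² → acute
(52,172,107): 52+107 ≤ 172, not a triangle
(24,28,9): 9²+24² = 657 < 784 = 28² → obtuse
1 of the 4 is acute.

1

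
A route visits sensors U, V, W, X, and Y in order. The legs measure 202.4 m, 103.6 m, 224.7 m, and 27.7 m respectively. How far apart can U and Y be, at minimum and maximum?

0 ≤ UY ≤ 558.4 m

The maximum is all hops collinear in one direction: 202.4 + 103.6 + 224.7 + 27.7 = 558.4.
The longest hop is 224.7; the others sum to 333.7. Since 224.7 ≤ 333.7, the path can fold back on itself completely, so the minimum distance is 0.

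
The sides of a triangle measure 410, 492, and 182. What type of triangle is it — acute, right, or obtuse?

Compare the square of the longest side to the sum of squares of the other two: 182² + 410² = 201224 < 242064 = 492².

obtuse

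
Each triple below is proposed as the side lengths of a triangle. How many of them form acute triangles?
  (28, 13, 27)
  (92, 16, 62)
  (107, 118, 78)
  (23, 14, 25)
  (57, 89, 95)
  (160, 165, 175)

5

(28,13,27): 13²+27² = 898 > 784 = 28² → acute
(92,16,62): 16+62 ≤ 92, not a triangle
(107,118,78): 78²+107² = 17533 > 13924 = 118² → acute
(23,14,25): 14²+23² = 725 > 625 = 25² → acute
(57,89,95): 57²+89² = 11170 > 9025 = 95² → acute
(160,165,175): 160²+165² = 52825 > 30625 = 175² → acute
5 of the 6 are acute.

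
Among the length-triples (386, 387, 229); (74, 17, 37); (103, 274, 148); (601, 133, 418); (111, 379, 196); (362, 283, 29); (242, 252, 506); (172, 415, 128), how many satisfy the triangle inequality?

1

(229,386,387): 229+386 > 387 → valid
(17,37,74): 17+37 ≤ 74 → not valid
(103,148,274): 103+148 ≤ 274 → not valid
(133,418,601): 133+418 ≤ 601 → not valid
(111,196,379): 111+196 ≤ 379 → not valid
(29,283,362): 29+283 ≤ 362 → not valid
(242,252,506): 242+252 ≤ 506 → not valid
(128,172,415): 128+172 ≤ 415 → not valid
1 of the 8 triples forms a triangle.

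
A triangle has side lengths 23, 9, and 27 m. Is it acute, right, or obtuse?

obtuse

Compare the square of the longest side to the sum of squares of the other two: 9² + 23² = 610 < 729 = 27².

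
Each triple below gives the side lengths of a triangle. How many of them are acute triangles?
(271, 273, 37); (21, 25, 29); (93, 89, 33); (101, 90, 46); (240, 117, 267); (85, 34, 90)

(271,273,37): 37²+271² = 74810 > 74529 = 273² → acute
(21,25,29): 21²+25² = 1066 > 841 = 29² → acute
(93,89,33): 33²+89² = 9010 > 8649 = 93² → acute
(101,90,46): 46²+90² = 10216 > 10201 = 101² → acute
(240,117,267): 117²+240² = 71289 = 267² → right
(85,34,90): 34²+85² = 8381 > 8100 = 90² → acute
5 of the 6 are acute.

5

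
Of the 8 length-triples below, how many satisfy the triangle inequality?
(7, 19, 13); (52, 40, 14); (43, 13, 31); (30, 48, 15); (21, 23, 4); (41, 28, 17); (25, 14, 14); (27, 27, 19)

(7,13,19): 7+13 > 19 → valid
(14,40,52): 14+40 > 52 → valid
(13,31,43): 13+31 > 43 → valid
(15,30,48): 15+30 ≤ 48 → not valid
(4,21,23): 4+21 > 23 → valid
(17,28,41): 17+28 > 41 → valid
(14,14,25): 14+14 > 25 → valid
(19,27,27): 19+27 > 27 → valid
7 of the 8 triples form a triangle.

7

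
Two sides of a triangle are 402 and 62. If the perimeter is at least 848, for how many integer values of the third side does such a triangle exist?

Triangle inequality: 340 < x < 464. Perimeter ≥ 848 gives x ≥ 848 − 402 − 62 = 384.
So 384 ≤ x < 464; integers 384 through 463: 80 values.

80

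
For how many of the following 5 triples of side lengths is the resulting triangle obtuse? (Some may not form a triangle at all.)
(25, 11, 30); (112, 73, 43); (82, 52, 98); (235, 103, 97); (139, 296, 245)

(25,11,30): 11²+25² = 746 < 900 = 30² → obtuse
(112,73,43): 43²+73² = 7178 < 12544 = 112² → obtuse
(82,52,98): 52²+82² = 9428 < 9604 = 98² → obtuse
(235,103,97): 97+103 ≤ 235, not a triangle
(139,296,245): 139²+245² = 79346 < 87616 = 296² → obtuse
4 of the 5 are obtuse.

4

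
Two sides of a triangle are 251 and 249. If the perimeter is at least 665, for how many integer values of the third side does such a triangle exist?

335

Triangle inequality: 2 < x < 500. Perimeter ≥ 665 gives x ≥ 665 − 251 − 249 = 165.
So 165 ≤ x < 500; integers 165 through 499: 335 values.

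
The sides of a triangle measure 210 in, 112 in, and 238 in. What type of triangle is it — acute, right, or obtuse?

Compare the square of the longest side to the sum of squares of the other two: 112² + 210² = 56644 = 238².

right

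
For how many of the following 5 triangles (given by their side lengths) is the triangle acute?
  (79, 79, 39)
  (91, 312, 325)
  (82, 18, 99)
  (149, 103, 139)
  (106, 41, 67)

(79,79,39): 39²+79² = 7762 > 6241 = 79² → acute
(91,312,325): 91²+312² = 105625 = 325² → right
(82,18,99): 18²+82² = 7048 < 9801 = 99² → obtuse
(149,103,139): 103²+139² = 29930 > 22201 = 149² → acute
(106,41,67): 41²+67² = 6170 < 11236 = 106² → obtuse
2 of the 5 are acute.

2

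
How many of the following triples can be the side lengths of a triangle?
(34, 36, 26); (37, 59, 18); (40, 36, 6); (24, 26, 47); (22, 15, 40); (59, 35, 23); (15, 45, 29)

3

(26,34,36): 26+34 > 36 → valid
(18,37,59): 18+37 ≤ 59 → not valid
(6,36,40): 6+36 > 40 → valid
(24,26,47): 24+26 > 47 → valid
(15,22,40): 15+22 ≤ 40 → not valid
(23,35,59): 23+35 ≤ 59 → not valid
(15,29,45): 15+29 ≤ 45 → not valid
3 of the 7 triples form a triangle.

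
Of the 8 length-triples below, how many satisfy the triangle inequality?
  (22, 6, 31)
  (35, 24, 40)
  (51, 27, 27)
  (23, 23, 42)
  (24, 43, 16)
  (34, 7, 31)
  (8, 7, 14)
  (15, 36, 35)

6

(6,22,31): 6+22 ≤ 31 → not valid
(24,35,40): 24+35 > 40 → valid
(27,27,51): 27+27 > 51 → valid
(23,23,42): 23+23 > 42 → valid
(16,24,43): 16+24 ≤ 43 → not valid
(7,31,34): 7+31 > 34 → valid
(7,8,14): 7+8 > 14 → valid
(15,35,36): 15+35 > 36 → valid
6 of the 8 triples form a triangle.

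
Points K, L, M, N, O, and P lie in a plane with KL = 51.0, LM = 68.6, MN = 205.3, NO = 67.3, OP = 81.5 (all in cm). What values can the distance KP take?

The maximum is all hops collinear in one direction: 51.0 + 68.6 + 205.3 + 67.3 + 81.5 = 473.7.
The longest hop is 205.3; the others sum to 268.4. Since 205.3 ≤ 268.4, the path can fold back on itself completely, so the minimum distance is 0.

0 ≤ KP ≤ 473.7 cm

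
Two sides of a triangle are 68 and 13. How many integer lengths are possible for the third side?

The third side lies in the open interval (55, 81).
Integers from 56 to 80 inclusive: 80 − 56 + 1 = 25.

25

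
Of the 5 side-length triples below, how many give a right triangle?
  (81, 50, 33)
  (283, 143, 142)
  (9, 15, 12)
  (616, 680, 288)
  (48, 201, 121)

2

(81,50,33): 33²+50² = 3589 < 6561 = 81² → obtuse
(283,143,142): 142²+143² = 40613 < 80089 = 283² → obtuse
(9,15,12): 9²+12² = 225 = 15² → right
(616,680,288): 288²+616² = 462400 = 680² → right
(48,201,121): 48+121 ≤ 201, not a triangle
2 of the 5 are right.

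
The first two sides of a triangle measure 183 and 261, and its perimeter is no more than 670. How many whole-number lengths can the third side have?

148

Triangle inequality: 78 < x < 444. Perimeter ≤ 670 gives x ≤ 670 − 183 − 261 = 226.
So 78 < x ≤ 226; integers 79 through 226: 148 values.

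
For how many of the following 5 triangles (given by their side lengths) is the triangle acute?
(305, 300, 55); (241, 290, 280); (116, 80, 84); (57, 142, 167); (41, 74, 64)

(305,300,55): 55²+300² = 93025 = 305² → right
(241,290,280): 241²+280² = 136481 > 84100 = 290² → acute
(116,80,84): 80²+84² = 13456 = 116² → right
(57,142,167): 57²+142² = 23413 < 27889 = 167² → obtuse
(41,74,64): 41²+64² = 5777 > 5476 = 74² → acute
2 of the 5 are acute.

2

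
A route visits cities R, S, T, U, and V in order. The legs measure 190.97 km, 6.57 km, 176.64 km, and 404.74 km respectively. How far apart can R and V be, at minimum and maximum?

30.56 ≤ RV ≤ 778.92 km

The maximum is all hops collinear in one direction: 190.97 + 6.57 + 176.64 + 404.74 = 778.92.
The longest hop is 404.74; the others sum to 374.18. Folding the others back against it leaves at least 404.74 − 374.18 = 30.56.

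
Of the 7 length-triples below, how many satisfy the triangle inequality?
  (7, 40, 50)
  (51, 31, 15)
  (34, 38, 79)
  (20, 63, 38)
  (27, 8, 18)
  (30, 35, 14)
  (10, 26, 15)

(7,40,50): 7+40 ≤ 50 → not valid
(15,31,51): 15+31 ≤ 51 → not valid
(34,38,79): 34+38 ≤ 79 → not valid
(20,38,63): 20+38 ≤ 63 → not valid
(8,18,27): 8+18 ≤ 27 → not valid
(14,30,35): 14+30 > 35 → valid
(10,15,26): 10+15 ≤ 26 → not valid
1 of the 7 triples forms a triangle.

1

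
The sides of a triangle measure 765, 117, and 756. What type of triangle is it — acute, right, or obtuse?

Compare the square of the longest side to the sum of squares of the other two: 117² + 756² = 585225 = 765².

right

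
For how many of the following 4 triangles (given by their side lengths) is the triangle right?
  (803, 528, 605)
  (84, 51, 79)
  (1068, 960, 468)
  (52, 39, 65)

3

(803,528,605): 528²+605² = 644809 = 803² → right
(84,51,79): 51²+79² = 8842 > 7056 = 84² → acute
(1068,960,468): 468²+960² = 1140624 = 1068² → right
(52,39,65): 39²+52² = 4225 = 65² → right
3 of the 4 are right.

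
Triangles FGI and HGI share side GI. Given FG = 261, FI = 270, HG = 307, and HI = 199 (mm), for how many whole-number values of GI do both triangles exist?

From triangle FGI: 9 < GI < 531.
From triangle HGI: 108 < GI < 506.
Intersection: 108 < GI < 506, so integers 109 through 505: 397 values.

397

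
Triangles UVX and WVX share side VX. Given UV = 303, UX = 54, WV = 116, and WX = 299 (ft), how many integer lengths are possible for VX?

From triangle UVX: 249 < VX < 357.
From triangle WVX: 183 < VX < 415.
Intersection: 249 < VX < 357, so integers 250 through 356: 107 values.

107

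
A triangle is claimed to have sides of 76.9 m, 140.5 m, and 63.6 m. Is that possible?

No

The two shorter sides sum to 140.5, exactly equal to the longest side 140.5.
That gives only a degenerate (flat) triangle — the inequality must be strict.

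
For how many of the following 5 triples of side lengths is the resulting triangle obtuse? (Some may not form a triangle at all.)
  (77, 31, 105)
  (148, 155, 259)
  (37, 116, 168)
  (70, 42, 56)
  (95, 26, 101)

3

(77,31,105): 31²+77² = 6890 < 11025 = 105² → obtuse
(148,155,259): 148²+155² = 45929 < 67081 = 259² → obtuse
(37,116,168): 37+116 ≤ 168, not a triangle
(70,42,56): 42²+56² = 4900 = 70² → right
(95,26,101): 26²+95² = 9701 < 10201 = 101² → obtuse
3 of the 5 are obtuse.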